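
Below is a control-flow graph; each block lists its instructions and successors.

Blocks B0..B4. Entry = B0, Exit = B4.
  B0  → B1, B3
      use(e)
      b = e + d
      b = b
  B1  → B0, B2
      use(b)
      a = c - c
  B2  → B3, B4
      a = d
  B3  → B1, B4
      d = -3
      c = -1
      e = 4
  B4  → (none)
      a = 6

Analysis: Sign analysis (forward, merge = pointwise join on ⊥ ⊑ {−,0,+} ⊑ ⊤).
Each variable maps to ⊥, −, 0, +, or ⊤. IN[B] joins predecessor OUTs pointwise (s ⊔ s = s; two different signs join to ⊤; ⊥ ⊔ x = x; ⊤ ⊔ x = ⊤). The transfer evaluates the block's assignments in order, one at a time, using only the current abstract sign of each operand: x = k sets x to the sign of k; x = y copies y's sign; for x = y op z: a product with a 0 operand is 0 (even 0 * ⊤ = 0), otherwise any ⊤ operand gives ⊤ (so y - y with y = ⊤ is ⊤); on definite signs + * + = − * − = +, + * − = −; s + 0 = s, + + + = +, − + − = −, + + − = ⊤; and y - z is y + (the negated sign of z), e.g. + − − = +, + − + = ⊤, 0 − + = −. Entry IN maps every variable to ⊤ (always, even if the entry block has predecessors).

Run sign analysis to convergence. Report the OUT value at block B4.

Converged values:
  B0:  IN=(all ⊤)  OUT=(all ⊤)
  B1:  IN=(all ⊤)  OUT=(all ⊤)
  B2:  IN=(all ⊤)  OUT=(all ⊤)
  B3:  IN=(all ⊤)  OUT={c:-, d:-, e:+; rest ⊤}
  B4:  IN=(all ⊤)  OUT={a:+; rest ⊤}

Merge at B4: IN[B4] = OUT[B2] ⊔ OUT[B3] = {a: ⊤, b: ⊤, c: ⊤, d: ⊤, e: ⊤, f: ⊤}
Applying B4's transfer function to that IN value gives OUT[B4] (row B4 above).

Answer: {a: +, b: ⊤, c: ⊤, d: ⊤, e: ⊤, f: ⊤}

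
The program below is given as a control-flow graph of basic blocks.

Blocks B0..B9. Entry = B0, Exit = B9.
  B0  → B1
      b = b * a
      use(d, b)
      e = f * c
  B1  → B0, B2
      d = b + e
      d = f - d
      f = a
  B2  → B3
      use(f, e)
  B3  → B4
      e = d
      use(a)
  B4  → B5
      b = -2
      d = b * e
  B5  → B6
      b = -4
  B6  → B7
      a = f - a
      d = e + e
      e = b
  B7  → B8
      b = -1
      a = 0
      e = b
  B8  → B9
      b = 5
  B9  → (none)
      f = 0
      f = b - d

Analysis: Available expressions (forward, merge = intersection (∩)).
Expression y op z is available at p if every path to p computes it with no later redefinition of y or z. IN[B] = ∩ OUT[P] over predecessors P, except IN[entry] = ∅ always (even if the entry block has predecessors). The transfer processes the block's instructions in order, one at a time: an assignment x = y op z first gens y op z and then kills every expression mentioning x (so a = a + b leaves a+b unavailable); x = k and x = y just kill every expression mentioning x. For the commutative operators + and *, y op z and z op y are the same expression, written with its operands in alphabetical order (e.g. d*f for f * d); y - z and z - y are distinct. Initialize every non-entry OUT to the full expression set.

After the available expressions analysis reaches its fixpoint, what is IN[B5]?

Answer: {b*e}

Derivation:
Converged values:
  B0:  IN={}  OUT={c*f}
  B1:  IN={c*f}  OUT={b+e}
  B2:  IN={b+e}  OUT={b+e}
  B3:  IN={b+e}  OUT={}
  B4:  IN={}  OUT={b*e}
  B5:  IN={b*e}  OUT={}
  B6:  IN={}  OUT={}
  B7:  IN={}  OUT={}
  B8:  IN={}  OUT={}
  B9:  IN={}  OUT={b-d}

Merge at B5: IN[B5] = OUT[B4] = {b*e}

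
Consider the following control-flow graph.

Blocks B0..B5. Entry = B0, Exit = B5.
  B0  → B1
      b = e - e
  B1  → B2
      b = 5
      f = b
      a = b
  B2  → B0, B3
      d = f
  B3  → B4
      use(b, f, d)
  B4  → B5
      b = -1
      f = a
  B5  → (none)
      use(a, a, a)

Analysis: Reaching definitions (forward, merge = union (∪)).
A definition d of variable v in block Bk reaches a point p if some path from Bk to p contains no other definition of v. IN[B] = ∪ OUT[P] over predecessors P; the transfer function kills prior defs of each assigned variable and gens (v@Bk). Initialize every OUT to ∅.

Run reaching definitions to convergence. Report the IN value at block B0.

Answer: {a@B1, b@B1, d@B2, f@B1}

Working:
Per-block solution:
  B0:  IN={a@B1, b@B1, d@B2, f@B1}  OUT={a@B1, b@B0, d@B2, f@B1}
  B1:  IN={a@B1, b@B0, d@B2, f@B1}  OUT={a@B1, b@B1, d@B2, f@B1}
  B2:  IN={a@B1, b@B1, d@B2, f@B1}  OUT={a@B1, b@B1, d@B2, f@B1}
  B3:  IN={a@B1, b@B1, d@B2, f@B1}  OUT={a@B1, b@B1, d@B2, f@B1}
  B4:  IN={a@B1, b@B1, d@B2, f@B1}  OUT={a@B1, b@B4, d@B2, f@B4}
  B5:  IN={a@B1, b@B4, d@B2, f@B4}  OUT={a@B1, b@B4, d@B2, f@B4}

Merge at B0 (entry node, so the boundary value {} is joined with the incoming edge(s)): IN[B0] = {} ⊔ OUT[B2] = {a@B1, b@B1, d@B2, f@B1}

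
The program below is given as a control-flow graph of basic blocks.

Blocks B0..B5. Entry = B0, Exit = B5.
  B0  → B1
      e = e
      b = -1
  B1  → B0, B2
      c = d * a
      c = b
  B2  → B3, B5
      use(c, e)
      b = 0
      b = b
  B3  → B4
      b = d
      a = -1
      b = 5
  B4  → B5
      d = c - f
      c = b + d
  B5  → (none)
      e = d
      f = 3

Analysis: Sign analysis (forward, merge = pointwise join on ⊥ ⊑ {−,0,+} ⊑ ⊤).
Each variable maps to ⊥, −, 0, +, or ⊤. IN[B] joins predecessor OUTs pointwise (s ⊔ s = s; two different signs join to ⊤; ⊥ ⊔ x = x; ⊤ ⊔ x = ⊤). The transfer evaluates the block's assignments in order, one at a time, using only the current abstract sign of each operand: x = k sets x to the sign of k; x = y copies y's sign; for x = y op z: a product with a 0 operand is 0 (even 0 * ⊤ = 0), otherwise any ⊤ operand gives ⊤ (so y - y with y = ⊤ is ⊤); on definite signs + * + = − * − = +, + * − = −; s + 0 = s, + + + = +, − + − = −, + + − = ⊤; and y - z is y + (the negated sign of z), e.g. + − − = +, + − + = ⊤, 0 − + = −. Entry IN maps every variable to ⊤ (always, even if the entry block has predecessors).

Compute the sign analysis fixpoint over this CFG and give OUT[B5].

Converged values:
  B0: | IN=(all ⊤) | OUT={b:-; rest ⊤}
  B1: | IN={b:-; rest ⊤} | OUT={b:-, c:-; rest ⊤}
  B2: | IN={b:-, c:-; rest ⊤} | OUT={b:0, c:-; rest ⊤}
  B3: | IN={b:0, c:-; rest ⊤} | OUT={a:-, b:+, c:-; rest ⊤}
  B4: | IN={a:-, b:+, c:-; rest ⊤} | OUT={a:-, b:+; rest ⊤}
  B5: | IN=(all ⊤) | OUT={f:+; rest ⊤}

Merge at B5: IN[B5] = OUT[B2] ⊔ OUT[B4] = {a: ⊤, b: ⊤, c: ⊤, d: ⊤, e: ⊤, f: ⊤}
Applying B5's transfer function to that IN value gives OUT[B5] (row B5 above).

Answer: {a: ⊤, b: ⊤, c: ⊤, d: ⊤, e: ⊤, f: +}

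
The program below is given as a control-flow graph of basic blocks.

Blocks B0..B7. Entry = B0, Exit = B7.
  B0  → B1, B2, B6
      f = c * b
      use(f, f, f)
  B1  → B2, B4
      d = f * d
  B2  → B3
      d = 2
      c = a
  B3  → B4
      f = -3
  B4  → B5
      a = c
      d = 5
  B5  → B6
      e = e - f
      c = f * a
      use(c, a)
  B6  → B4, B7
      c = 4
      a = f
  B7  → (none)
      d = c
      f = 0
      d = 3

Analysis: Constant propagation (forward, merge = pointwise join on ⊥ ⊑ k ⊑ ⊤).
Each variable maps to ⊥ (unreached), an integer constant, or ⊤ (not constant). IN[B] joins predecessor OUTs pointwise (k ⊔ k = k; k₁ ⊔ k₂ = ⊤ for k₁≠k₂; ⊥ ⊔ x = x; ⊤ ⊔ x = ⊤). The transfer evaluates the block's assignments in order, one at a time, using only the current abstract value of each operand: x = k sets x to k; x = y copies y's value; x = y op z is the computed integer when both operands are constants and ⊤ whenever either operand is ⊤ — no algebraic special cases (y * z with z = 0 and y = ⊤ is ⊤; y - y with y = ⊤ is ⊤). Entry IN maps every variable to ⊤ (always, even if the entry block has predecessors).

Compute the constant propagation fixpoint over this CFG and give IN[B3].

Converged values:
  B0: | IN=(all ⊤) | OUT=(all ⊤)
  B1: | IN=(all ⊤) | OUT=(all ⊤)
  B2: | IN=(all ⊤) | OUT={d:2; rest ⊤}
  B3: | IN={d:2; rest ⊤} | OUT={d:2, f:-3; rest ⊤}
  B4: | IN=(all ⊤) | OUT={d:5; rest ⊤}
  B5: | IN={d:5; rest ⊤} | OUT={d:5; rest ⊤}
  B6: | IN=(all ⊤) | OUT={c:4; rest ⊤}
  B7: | IN={c:4; rest ⊤} | OUT={c:4, d:3, f:0; rest ⊤}

Merge at B3: IN[B3] = OUT[B2] = {a: ⊤, b: ⊤, c: ⊤, d: 2, e: ⊤, f: ⊤}

Answer: {a: ⊤, b: ⊤, c: ⊤, d: 2, e: ⊤, f: ⊤}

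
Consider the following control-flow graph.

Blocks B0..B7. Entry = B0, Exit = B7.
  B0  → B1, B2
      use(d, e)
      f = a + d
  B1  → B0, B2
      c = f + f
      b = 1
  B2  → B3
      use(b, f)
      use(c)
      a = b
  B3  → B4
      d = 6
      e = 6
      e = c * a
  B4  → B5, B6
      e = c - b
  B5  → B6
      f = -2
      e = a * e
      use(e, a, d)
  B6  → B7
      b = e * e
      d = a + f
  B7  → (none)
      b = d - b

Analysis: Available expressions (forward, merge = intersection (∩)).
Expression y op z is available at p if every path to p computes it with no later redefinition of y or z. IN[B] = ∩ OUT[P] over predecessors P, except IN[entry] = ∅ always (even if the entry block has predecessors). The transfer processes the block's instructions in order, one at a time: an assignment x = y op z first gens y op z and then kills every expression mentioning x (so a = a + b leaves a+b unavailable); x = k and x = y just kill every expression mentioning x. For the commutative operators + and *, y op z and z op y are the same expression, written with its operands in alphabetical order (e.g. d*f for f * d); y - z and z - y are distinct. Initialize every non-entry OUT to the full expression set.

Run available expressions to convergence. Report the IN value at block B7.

Converged values:
  B0:   IN={}   OUT={a+d}
  B1:   IN={a+d}   OUT={a+d, f+f}
  B2:   IN={a+d}   OUT={}
  B3:   IN={}   OUT={a*c}
  B4:   IN={a*c}   OUT={a*c, c-b}
  B5:   IN={a*c, c-b}   OUT={a*c, c-b}
  B6:   IN={a*c, c-b}   OUT={a*c, a+f, e*e}
  B7:   IN={a*c, a+f, e*e}   OUT={a*c, a+f, e*e}

Merge at B7: IN[B7] = OUT[B6] = {a*c, a+f, e*e}

Answer: {a*c, a+f, e*e}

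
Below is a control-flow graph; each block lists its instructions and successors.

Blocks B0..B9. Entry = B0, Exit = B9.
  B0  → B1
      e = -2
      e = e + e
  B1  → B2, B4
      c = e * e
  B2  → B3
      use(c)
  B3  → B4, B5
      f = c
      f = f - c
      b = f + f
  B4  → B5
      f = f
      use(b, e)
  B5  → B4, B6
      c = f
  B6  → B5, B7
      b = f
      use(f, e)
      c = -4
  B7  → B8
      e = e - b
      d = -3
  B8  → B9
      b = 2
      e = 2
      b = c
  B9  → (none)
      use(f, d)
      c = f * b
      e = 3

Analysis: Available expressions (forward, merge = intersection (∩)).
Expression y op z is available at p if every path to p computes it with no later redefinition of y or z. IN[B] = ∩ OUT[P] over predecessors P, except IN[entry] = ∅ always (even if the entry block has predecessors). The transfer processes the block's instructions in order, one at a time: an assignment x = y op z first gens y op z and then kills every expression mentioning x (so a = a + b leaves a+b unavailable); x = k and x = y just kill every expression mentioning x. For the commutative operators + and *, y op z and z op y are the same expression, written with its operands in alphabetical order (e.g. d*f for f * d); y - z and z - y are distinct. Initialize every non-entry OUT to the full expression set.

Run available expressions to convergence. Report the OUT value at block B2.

Answer: {e*e}

Trace:
Fixpoint table:
  B0:  IN={}  OUT={}
  B1:  IN={}  OUT={e*e}
  B2:  IN={e*e}  OUT={e*e}
  B3:  IN={e*e}  OUT={e*e, f+f}
  B4:  IN={e*e}  OUT={e*e}
  B5:  IN={e*e}  OUT={e*e}
  B6:  IN={e*e}  OUT={e*e}
  B7:  IN={e*e}  OUT={}
  B8:  IN={}  OUT={}
  B9:  IN={}  OUT={b*f}

Merge at B2: IN[B2] = OUT[B1] = {e*e}
Applying B2's transfer function to that IN value gives OUT[B2] (row B2 above).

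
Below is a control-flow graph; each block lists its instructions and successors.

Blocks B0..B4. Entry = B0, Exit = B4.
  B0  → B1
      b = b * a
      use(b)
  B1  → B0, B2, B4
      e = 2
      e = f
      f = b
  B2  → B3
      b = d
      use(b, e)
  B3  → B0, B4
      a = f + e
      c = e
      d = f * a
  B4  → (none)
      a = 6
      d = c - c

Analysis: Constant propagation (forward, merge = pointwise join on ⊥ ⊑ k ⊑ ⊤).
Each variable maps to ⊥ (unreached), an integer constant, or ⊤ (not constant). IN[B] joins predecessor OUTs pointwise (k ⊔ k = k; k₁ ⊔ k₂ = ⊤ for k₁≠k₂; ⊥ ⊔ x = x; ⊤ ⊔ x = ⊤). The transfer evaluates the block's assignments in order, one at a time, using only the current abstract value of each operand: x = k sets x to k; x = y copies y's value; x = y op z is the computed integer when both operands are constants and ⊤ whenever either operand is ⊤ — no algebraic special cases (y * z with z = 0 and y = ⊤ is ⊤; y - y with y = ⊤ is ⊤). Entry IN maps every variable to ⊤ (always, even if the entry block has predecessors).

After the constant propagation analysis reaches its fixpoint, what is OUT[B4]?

Converged values:
  B0: | IN=(all ⊤) | OUT=(all ⊤)
  B1: | IN=(all ⊤) | OUT=(all ⊤)
  B2: | IN=(all ⊤) | OUT=(all ⊤)
  B3: | IN=(all ⊤) | OUT=(all ⊤)
  B4: | IN=(all ⊤) | OUT={a:6; rest ⊤}

Merge at B4: IN[B4] = OUT[B1] ⊔ OUT[B3] = {a: ⊤, b: ⊤, c: ⊤, d: ⊤, e: ⊤, f: ⊤}
Applying B4's transfer function to that IN value gives OUT[B4] (row B4 above).

Answer: {a: 6, b: ⊤, c: ⊤, d: ⊤, e: ⊤, f: ⊤}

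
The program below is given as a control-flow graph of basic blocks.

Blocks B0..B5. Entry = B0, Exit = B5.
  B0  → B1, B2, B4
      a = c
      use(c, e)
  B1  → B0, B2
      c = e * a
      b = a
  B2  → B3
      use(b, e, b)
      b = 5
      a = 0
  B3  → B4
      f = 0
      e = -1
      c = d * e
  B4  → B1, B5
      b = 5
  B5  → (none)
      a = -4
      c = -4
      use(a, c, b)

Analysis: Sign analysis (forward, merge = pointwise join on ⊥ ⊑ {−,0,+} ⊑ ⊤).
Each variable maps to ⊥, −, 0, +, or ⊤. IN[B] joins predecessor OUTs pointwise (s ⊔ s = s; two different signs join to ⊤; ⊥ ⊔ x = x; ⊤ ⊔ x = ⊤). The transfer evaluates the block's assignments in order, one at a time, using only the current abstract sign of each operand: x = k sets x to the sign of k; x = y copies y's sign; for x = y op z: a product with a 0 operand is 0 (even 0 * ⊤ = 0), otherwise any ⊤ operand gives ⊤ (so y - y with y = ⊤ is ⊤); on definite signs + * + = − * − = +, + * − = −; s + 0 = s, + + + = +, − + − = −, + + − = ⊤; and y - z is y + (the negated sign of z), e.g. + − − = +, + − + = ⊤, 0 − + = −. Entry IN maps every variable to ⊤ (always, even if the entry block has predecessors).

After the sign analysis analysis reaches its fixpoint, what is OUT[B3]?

Fixpoint table:
  B0:   IN=(all ⊤)   OUT=(all ⊤)
  B1:   IN=(all ⊤)   OUT=(all ⊤)
  B2:   IN=(all ⊤)   OUT={a:0, b:+; rest ⊤}
  B3:   IN={a:0, b:+; rest ⊤}   OUT={a:0, b:+, e:-, f:0; rest ⊤}
  B4:   IN=(all ⊤)   OUT={b:+; rest ⊤}
  B5:   IN={b:+; rest ⊤}   OUT={a:-, b:+, c:-; rest ⊤}

Merge at B3: IN[B3] = OUT[B2] = {a: 0, b: +, c: ⊤, d: ⊤, e: ⊤, f: ⊤}
Applying B3's transfer function to that IN value gives OUT[B3] (row B3 above).

Answer: {a: 0, b: +, c: ⊤, d: ⊤, e: -, f: 0}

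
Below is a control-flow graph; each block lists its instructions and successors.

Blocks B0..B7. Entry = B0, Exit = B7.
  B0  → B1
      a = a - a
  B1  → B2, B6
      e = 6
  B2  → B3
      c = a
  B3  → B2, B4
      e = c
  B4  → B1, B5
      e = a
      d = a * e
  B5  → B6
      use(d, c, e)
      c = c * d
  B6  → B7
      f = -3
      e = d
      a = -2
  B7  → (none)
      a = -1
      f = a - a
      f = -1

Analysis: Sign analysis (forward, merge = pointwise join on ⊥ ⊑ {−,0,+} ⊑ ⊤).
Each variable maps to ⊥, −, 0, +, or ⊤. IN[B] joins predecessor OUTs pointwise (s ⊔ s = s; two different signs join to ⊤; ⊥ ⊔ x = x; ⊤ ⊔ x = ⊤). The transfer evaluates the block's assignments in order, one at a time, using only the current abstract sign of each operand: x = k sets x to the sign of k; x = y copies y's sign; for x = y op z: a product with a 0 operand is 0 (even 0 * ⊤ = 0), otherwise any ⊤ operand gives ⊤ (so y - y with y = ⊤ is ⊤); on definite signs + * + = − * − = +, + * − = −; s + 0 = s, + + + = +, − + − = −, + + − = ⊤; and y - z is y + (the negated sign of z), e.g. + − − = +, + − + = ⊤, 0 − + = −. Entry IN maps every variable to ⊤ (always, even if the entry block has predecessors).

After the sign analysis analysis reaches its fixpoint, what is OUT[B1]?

Converged values:
  B0: | IN=(all ⊤) | OUT=(all ⊤)
  B1: | IN=(all ⊤) | OUT={e:+; rest ⊤}
  B2: | IN=(all ⊤) | OUT=(all ⊤)
  B3: | IN=(all ⊤) | OUT=(all ⊤)
  B4: | IN=(all ⊤) | OUT=(all ⊤)
  B5: | IN=(all ⊤) | OUT=(all ⊤)
  B6: | IN=(all ⊤) | OUT={a:-, f:-; rest ⊤}
  B7: | IN={a:-, f:-; rest ⊤} | OUT={a:-, f:-; rest ⊤}

Merge at B1: IN[B1] = OUT[B0] ⊔ OUT[B4] = {a: ⊤, b: ⊤, c: ⊤, d: ⊤, e: ⊤, f: ⊤}
Applying B1's transfer function to that IN value gives OUT[B1] (row B1 above).

Answer: {a: ⊤, b: ⊤, c: ⊤, d: ⊤, e: +, f: ⊤}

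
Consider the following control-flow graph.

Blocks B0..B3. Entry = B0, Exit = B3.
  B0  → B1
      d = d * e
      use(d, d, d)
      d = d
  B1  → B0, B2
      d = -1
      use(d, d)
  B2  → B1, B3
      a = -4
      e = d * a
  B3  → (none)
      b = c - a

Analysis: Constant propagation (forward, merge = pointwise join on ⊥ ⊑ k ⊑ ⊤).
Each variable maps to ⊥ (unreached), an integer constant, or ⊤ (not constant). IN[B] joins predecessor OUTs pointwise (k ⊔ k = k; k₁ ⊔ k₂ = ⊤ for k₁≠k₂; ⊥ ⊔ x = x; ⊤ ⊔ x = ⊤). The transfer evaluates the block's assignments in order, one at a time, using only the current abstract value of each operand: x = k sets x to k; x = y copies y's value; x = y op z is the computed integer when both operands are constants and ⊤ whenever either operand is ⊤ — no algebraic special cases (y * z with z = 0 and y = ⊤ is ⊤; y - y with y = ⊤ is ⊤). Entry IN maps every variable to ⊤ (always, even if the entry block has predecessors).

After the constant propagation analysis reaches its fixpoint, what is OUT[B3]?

Answer: {a: -4, b: ⊤, c: ⊤, d: -1, e: 4, f: ⊤}

Derivation:
Fixpoint table:
  B0: | IN=(all ⊤) | OUT=(all ⊤)
  B1: | IN=(all ⊤) | OUT={d:-1; rest ⊤}
  B2: | IN={d:-1; rest ⊤} | OUT={a:-4, d:-1, e:4; rest ⊤}
  B3: | IN={a:-4, d:-1, e:4; rest ⊤} | OUT={a:-4, d:-1, e:4; rest ⊤}

Merge at B3: IN[B3] = OUT[B2] = {a: -4, b: ⊤, c: ⊤, d: -1, e: 4, f: ⊤}
Applying B3's transfer function to that IN value gives OUT[B3] (row B3 above).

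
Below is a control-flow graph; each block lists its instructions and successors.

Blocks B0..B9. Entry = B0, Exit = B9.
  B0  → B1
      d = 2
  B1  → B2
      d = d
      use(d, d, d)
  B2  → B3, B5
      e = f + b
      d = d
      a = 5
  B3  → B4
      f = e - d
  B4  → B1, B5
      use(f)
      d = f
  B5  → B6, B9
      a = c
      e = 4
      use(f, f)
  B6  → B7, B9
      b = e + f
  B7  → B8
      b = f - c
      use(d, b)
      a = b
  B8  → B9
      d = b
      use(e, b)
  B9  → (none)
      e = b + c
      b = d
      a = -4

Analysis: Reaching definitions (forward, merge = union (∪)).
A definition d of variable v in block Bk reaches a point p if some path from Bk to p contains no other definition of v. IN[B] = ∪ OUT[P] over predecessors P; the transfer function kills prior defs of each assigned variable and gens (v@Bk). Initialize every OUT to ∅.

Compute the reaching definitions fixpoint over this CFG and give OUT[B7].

Fixpoint table:
  B0:  IN={}  OUT={d@B0}
  B1:  IN={a@B2, d@B0, d@B4, e@B2, f@B3}  OUT={a@B2, d@B1, e@B2, f@B3}
  B2:  IN={a@B2, d@B1, e@B2, f@B3}  OUT={a@B2, d@B2, e@B2, f@B3}
  B3:  IN={a@B2, d@B2, e@B2, f@B3}  OUT={a@B2, d@B2, e@B2, f@B3}
  B4:  IN={a@B2, d@B2, e@B2, f@B3}  OUT={a@B2, d@B4, e@B2, f@B3}
  B5:  IN={a@B2, d@B2, d@B4, e@B2, f@B3}  OUT={a@B5, d@B2, d@B4, e@B5, f@B3}
  B6:  IN={a@B5, d@B2, d@B4, e@B5, f@B3}  OUT={a@B5, b@B6, d@B2, d@B4, e@B5, f@B3}
  B7:  IN={a@B5, b@B6, d@B2, d@B4, e@B5, f@B3}  OUT={a@B7, b@B7, d@B2, d@B4, e@B5, f@B3}
  B8:  IN={a@B7, b@B7, d@B2, d@B4, e@B5, f@B3}  OUT={a@B7, b@B7, d@B8, e@B5, f@B3}
  B9:  IN={a@B5, a@B7, b@B6, b@B7, d@B2, d@B4, d@B8, e@B5, f@B3}  OUT={a@B9, b@B9, d@B2, d@B4, d@B8, e@B9, f@B3}

Merge at B7: IN[B7] = OUT[B6] = {a@B5, b@B6, d@B2, d@B4, e@B5, f@B3}
Applying B7's transfer function to that IN value gives OUT[B7] (row B7 above).

Answer: {a@B7, b@B7, d@B2, d@B4, e@B5, f@B3}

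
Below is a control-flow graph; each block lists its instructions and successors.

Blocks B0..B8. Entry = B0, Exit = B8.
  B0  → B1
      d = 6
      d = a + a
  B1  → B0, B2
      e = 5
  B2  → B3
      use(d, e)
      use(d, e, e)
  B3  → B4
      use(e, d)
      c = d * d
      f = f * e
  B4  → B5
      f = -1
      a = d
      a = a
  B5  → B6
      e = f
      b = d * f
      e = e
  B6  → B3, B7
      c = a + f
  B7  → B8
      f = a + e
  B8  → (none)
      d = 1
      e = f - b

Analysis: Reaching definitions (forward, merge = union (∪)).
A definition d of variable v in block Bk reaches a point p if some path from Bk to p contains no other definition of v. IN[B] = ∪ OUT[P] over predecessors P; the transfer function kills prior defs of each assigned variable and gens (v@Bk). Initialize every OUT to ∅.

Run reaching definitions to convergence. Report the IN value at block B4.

Answer: {a@B4, b@B5, c@B3, d@B0, e@B1, e@B5, f@B3}

Working:
Converged values:
  B0:   IN={d@B0, e@B1}   OUT={d@B0, e@B1}
  B1:   IN={d@B0, e@B1}   OUT={d@B0, e@B1}
  B2:   IN={d@B0, e@B1}   OUT={d@B0, e@B1}
  B3:   IN={a@B4, b@B5, c@B6, d@B0, e@B1, e@B5, f@B4}   OUT={a@B4, b@B5, c@B3, d@B0, e@B1, e@B5, f@B3}
  B4:   IN={a@B4, b@B5, c@B3, d@B0, e@B1, e@B5, f@B3}   OUT={a@B4, b@B5, c@B3, d@B0, e@B1, e@B5, f@B4}
  B5:   IN={a@B4, b@B5, c@B3, d@B0, e@B1, e@B5, f@B4}   OUT={a@B4, b@B5, c@B3, d@B0, e@B5, f@B4}
  B6:   IN={a@B4, b@B5, c@B3, d@B0, e@B5, f@B4}   OUT={a@B4, b@B5, c@B6, d@B0, e@B5, f@B4}
  B7:   IN={a@B4, b@B5, c@B6, d@B0, e@B5, f@B4}   OUT={a@B4, b@B5, c@B6, d@B0, e@B5, f@B7}
  B8:   IN={a@B4, b@B5, c@B6, d@B0, e@B5, f@B7}   OUT={a@B4, b@B5, c@B6, d@B8, e@B8, f@B7}

Merge at B4: IN[B4] = OUT[B3] = {a@B4, b@B5, c@B3, d@B0, e@B1, e@B5, f@B3}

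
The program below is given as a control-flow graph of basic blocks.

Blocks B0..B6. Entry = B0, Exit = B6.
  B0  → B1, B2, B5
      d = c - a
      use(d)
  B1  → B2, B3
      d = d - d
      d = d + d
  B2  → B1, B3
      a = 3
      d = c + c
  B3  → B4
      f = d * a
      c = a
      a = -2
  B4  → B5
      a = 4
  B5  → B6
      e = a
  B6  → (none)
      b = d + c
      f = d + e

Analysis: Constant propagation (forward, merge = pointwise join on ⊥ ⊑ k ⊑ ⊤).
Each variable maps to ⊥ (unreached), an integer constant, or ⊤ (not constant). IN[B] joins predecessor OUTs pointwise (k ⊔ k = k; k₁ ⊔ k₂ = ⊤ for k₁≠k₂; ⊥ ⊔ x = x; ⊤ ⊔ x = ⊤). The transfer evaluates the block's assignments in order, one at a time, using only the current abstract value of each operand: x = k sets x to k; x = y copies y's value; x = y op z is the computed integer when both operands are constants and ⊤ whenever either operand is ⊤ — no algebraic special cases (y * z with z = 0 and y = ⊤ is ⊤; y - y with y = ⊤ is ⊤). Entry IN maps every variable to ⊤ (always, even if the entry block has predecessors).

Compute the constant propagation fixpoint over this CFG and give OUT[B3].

Answer: {a: -2, b: ⊤, c: ⊤, d: ⊤, e: ⊤, f: ⊤}

Trace:
Fixpoint table:
  B0:   IN=(all ⊤)   OUT=(all ⊤)
  B1:   IN=(all ⊤)   OUT=(all ⊤)
  B2:   IN=(all ⊤)   OUT={a:3; rest ⊤}
  B3:   IN=(all ⊤)   OUT={a:-2; rest ⊤}
  B4:   IN={a:-2; rest ⊤}   OUT={a:4; rest ⊤}
  B5:   IN=(all ⊤)   OUT=(all ⊤)
  B6:   IN=(all ⊤)   OUT=(all ⊤)

Merge at B3: IN[B3] = OUT[B1] ⊔ OUT[B2] = {a: ⊤, b: ⊤, c: ⊤, d: ⊤, e: ⊤, f: ⊤}
Applying B3's transfer function to that IN value gives OUT[B3] (row B3 above).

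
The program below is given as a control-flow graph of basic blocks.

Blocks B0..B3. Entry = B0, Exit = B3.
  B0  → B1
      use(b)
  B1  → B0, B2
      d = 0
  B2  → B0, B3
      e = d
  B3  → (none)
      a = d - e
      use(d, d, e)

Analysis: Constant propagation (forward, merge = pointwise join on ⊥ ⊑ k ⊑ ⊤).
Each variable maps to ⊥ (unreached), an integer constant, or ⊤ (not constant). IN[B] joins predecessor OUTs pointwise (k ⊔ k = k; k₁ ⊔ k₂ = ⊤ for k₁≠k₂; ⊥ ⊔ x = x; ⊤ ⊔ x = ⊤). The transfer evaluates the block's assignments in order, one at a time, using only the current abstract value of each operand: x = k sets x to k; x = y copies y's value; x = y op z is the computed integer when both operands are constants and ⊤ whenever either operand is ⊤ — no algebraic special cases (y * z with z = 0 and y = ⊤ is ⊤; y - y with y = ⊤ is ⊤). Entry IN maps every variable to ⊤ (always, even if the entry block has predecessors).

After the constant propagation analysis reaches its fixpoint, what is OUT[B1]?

Answer: {a: ⊤, b: ⊤, c: ⊤, d: 0, e: ⊤, f: ⊤}

Derivation:
Converged values:
  B0:  IN=(all ⊤)  OUT=(all ⊤)
  B1:  IN=(all ⊤)  OUT={d:0; rest ⊤}
  B2:  IN={d:0; rest ⊤}  OUT={d:0, e:0; rest ⊤}
  B3:  IN={d:0, e:0; rest ⊤}  OUT={a:0, d:0, e:0; rest ⊤}

Merge at B1: IN[B1] = OUT[B0] = {a: ⊤, b: ⊤, c: ⊤, d: ⊤, e: ⊤, f: ⊤}
Applying B1's transfer function to that IN value gives OUT[B1] (row B1 above).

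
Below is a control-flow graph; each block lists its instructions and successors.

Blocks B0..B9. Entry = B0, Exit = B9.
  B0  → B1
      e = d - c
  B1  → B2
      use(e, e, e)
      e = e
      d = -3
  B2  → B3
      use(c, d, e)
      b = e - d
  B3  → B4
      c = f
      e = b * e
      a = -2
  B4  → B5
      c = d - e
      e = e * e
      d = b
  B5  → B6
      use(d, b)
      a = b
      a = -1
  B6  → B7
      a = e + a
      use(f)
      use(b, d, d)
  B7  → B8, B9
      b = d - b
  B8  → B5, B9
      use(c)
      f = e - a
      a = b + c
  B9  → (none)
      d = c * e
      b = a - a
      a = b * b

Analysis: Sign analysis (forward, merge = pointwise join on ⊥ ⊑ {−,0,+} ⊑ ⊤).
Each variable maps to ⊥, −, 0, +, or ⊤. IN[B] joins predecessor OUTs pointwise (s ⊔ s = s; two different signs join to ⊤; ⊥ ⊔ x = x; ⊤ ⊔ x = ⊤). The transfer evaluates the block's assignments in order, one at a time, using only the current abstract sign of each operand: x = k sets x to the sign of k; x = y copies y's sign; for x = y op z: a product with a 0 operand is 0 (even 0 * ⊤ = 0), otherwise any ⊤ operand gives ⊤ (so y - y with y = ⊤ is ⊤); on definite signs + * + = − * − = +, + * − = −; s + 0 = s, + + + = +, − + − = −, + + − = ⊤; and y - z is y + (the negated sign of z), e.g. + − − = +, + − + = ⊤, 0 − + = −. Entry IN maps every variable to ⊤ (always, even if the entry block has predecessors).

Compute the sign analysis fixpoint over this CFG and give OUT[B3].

Converged values:
  B0:  IN=(all ⊤)  OUT=(all ⊤)
  B1:  IN=(all ⊤)  OUT={d:-; rest ⊤}
  B2:  IN={d:-; rest ⊤}  OUT={d:-; rest ⊤}
  B3:  IN={d:-; rest ⊤}  OUT={a:-, d:-; rest ⊤}
  B4:  IN={a:-, d:-; rest ⊤}  OUT={a:-; rest ⊤}
  B5:  IN=(all ⊤)  OUT={a:-; rest ⊤}
  B6:  IN={a:-; rest ⊤}  OUT=(all ⊤)
  B7:  IN=(all ⊤)  OUT=(all ⊤)
  B8:  IN=(all ⊤)  OUT=(all ⊤)
  B9:  IN=(all ⊤)  OUT=(all ⊤)

Merge at B3: IN[B3] = OUT[B2] = {a: ⊤, b: ⊤, c: ⊤, d: -, e: ⊤, f: ⊤}
Applying B3's transfer function to that IN value gives OUT[B3] (row B3 above).

Answer: {a: -, b: ⊤, c: ⊤, d: -, e: ⊤, f: ⊤}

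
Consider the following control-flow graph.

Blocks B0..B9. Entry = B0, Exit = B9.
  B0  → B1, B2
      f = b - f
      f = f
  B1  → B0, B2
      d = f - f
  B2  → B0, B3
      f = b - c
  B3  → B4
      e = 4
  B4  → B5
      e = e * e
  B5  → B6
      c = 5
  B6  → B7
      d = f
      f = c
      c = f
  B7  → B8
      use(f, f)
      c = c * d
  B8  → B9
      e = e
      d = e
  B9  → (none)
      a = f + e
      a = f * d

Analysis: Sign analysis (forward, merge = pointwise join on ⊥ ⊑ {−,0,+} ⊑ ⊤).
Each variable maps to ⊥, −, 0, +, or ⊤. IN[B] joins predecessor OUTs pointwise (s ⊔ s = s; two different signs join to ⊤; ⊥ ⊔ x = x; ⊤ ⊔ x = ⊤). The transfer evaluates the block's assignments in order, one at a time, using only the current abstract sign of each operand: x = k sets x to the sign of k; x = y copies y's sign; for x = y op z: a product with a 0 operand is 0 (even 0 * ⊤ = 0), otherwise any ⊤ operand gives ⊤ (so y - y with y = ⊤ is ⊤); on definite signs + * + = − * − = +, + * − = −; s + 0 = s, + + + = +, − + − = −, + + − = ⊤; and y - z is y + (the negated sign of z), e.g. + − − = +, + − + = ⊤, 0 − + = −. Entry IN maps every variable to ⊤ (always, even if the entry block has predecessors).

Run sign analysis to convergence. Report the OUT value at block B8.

Answer: {a: ⊤, b: ⊤, c: ⊤, d: +, e: +, f: +}

Working:
Converged values:
  B0:   IN=(all ⊤)   OUT=(all ⊤)
  B1:   IN=(all ⊤)   OUT=(all ⊤)
  B2:   IN=(all ⊤)   OUT=(all ⊤)
  B3:   IN=(all ⊤)   OUT={e:+; rest ⊤}
  B4:   IN={e:+; rest ⊤}   OUT={e:+; rest ⊤}
  B5:   IN={e:+; rest ⊤}   OUT={c:+, e:+; rest ⊤}
  B6:   IN={c:+, e:+; rest ⊤}   OUT={c:+, e:+, f:+; rest ⊤}
  B7:   IN={c:+, e:+, f:+; rest ⊤}   OUT={e:+, f:+; rest ⊤}
  B8:   IN={e:+, f:+; rest ⊤}   OUT={d:+, e:+, f:+; rest ⊤}
  B9:   IN={d:+, e:+, f:+; rest ⊤}   OUT={a:+, d:+, e:+, f:+; rest ⊤}

Merge at B8: IN[B8] = OUT[B7] = {a: ⊤, b: ⊤, c: ⊤, d: ⊤, e: +, f: +}
Applying B8's transfer function to that IN value gives OUT[B8] (row B8 above).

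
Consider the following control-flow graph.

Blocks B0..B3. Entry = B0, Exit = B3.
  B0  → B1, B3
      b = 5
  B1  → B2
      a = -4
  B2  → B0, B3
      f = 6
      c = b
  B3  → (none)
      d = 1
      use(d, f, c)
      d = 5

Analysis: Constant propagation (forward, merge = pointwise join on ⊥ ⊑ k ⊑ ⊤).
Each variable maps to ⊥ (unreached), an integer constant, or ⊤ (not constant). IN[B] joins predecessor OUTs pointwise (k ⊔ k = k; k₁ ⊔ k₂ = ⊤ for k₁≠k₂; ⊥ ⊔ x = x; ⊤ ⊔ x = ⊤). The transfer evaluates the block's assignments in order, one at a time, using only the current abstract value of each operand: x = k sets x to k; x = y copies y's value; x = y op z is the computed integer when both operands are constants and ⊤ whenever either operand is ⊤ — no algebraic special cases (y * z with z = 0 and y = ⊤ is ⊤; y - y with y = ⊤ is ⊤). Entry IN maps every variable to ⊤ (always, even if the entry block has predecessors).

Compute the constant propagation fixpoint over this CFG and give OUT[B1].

Answer: {a: -4, b: 5, c: ⊤, d: ⊤, e: ⊤, f: ⊤}

Derivation:
Converged values:
  B0:   IN=(all ⊤)   OUT={b:5; rest ⊤}
  B1:   IN={b:5; rest ⊤}   OUT={a:-4, b:5; rest ⊤}
  B2:   IN={a:-4, b:5; rest ⊤}   OUT={a:-4, b:5, c:5, f:6; rest ⊤}
  B3:   IN={b:5; rest ⊤}   OUT={b:5, d:5; rest ⊤}

Merge at B1: IN[B1] = OUT[B0] = {a: ⊤, b: 5, c: ⊤, d: ⊤, e: ⊤, f: ⊤}
Applying B1's transfer function to that IN value gives OUT[B1] (row B1 above).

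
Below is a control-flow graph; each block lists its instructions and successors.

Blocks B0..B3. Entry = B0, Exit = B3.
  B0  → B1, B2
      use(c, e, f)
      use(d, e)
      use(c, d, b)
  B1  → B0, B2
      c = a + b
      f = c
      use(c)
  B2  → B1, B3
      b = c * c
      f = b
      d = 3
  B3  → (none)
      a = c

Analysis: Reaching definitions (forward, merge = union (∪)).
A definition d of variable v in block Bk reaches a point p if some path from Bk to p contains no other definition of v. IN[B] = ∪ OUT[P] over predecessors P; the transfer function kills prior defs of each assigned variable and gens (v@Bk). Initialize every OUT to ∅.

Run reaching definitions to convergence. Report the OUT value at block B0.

Per-block solution:
  B0:  IN={b@B2, c@B1, d@B2, f@B1}  OUT={b@B2, c@B1, d@B2, f@B1}
  B1:  IN={b@B2, c@B1, d@B2, f@B1, f@B2}  OUT={b@B2, c@B1, d@B2, f@B1}
  B2:  IN={b@B2, c@B1, d@B2, f@B1}  OUT={b@B2, c@B1, d@B2, f@B2}
  B3:  IN={b@B2, c@B1, d@B2, f@B2}  OUT={a@B3, b@B2, c@B1, d@B2, f@B2}

Merge at B0 (entry node, so the boundary value {} is joined with the incoming edge(s)): IN[B0] = {} ⊔ OUT[B1] = {b@B2, c@B1, d@B2, f@B1}
Applying B0's transfer function to that IN value gives OUT[B0] (row B0 above).

Answer: {b@B2, c@B1, d@B2, f@B1}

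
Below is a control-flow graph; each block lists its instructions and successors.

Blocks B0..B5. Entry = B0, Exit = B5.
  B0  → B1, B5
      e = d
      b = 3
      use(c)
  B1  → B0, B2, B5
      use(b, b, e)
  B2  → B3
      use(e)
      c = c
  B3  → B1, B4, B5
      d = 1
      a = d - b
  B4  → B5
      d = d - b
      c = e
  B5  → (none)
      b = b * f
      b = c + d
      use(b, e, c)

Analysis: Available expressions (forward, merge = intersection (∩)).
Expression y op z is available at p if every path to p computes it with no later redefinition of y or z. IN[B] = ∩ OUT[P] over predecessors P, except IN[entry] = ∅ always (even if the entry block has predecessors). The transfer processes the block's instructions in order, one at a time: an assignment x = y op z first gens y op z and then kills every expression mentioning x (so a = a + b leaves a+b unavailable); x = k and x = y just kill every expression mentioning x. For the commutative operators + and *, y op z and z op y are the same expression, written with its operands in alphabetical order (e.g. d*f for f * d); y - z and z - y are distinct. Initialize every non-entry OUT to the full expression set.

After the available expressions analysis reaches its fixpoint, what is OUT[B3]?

Converged values:
  B0:   IN={}   OUT={}
  B1:   IN={}   OUT={}
  B2:   IN={}   OUT={}
  B3:   IN={}   OUT={d-b}
  B4:   IN={d-b}   OUT={}
  B5:   IN={}   OUT={c+d}

Merge at B3: IN[B3] = OUT[B2] = {}
Applying B3's transfer function to that IN value gives OUT[B3] (row B3 above).

Answer: {d-b}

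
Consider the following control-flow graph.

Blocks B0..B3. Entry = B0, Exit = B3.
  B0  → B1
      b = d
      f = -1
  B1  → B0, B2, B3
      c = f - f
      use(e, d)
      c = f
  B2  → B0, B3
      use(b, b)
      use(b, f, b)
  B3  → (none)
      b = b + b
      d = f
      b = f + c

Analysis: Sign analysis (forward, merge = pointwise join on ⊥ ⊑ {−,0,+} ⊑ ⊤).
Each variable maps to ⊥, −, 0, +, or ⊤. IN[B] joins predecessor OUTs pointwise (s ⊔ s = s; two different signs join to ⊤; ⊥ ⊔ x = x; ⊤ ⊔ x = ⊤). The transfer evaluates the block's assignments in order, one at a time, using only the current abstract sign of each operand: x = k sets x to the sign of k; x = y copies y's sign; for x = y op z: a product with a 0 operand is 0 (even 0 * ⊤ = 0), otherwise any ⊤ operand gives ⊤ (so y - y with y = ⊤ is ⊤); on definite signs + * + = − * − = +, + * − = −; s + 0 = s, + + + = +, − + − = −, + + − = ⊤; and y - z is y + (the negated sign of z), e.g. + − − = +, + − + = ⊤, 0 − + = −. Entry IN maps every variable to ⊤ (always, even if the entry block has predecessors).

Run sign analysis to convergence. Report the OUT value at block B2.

Converged values:
  B0: | IN=(all ⊤) | OUT={f:-; rest ⊤}
  B1: | IN={f:-; rest ⊤} | OUT={c:-, f:-; rest ⊤}
  B2: | IN={c:-, f:-; rest ⊤} | OUT={c:-, f:-; rest ⊤}
  B3: | IN={c:-, f:-; rest ⊤} | OUT={b:-, c:-, d:-, f:-; rest ⊤}

Merge at B2: IN[B2] = OUT[B1] = {a: ⊤, b: ⊤, c: -, d: ⊤, e: ⊤, f: -}
Applying B2's transfer function to that IN value gives OUT[B2] (row B2 above).

Answer: {a: ⊤, b: ⊤, c: -, d: ⊤, e: ⊤, f: -}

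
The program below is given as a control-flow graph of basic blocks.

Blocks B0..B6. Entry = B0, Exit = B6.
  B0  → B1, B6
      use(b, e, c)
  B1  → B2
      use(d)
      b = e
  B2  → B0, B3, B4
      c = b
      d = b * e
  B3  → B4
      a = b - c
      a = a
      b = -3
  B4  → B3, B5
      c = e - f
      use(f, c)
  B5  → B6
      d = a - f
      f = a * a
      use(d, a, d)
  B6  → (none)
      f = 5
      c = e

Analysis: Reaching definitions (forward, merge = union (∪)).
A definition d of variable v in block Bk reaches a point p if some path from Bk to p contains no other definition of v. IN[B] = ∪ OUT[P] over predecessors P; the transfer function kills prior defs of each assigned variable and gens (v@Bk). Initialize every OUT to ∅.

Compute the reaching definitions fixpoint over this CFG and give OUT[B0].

Answer: {b@B1, c@B2, d@B2}

Trace:
Per-block solution:
  B0:  IN={b@B1, c@B2, d@B2}  OUT={b@B1, c@B2, d@B2}
  B1:  IN={b@B1, c@B2, d@B2}  OUT={b@B1, c@B2, d@B2}
  B2:  IN={b@B1, c@B2, d@B2}  OUT={b@B1, c@B2, d@B2}
  B3:  IN={a@B3, b@B1, b@B3, c@B2, c@B4, d@B2}  OUT={a@B3, b@B3, c@B2, c@B4, d@B2}
  B4:  IN={a@B3, b@B1, b@B3, c@B2, c@B4, d@B2}  OUT={a@B3, b@B1, b@B3, c@B4, d@B2}
  B5:  IN={a@B3, b@B1, b@B3, c@B4, d@B2}  OUT={a@B3, b@B1, b@B3, c@B4, d@B5, f@B5}
  B6:  IN={a@B3, b@B1, b@B3, c@B2, c@B4, d@B2, d@B5, f@B5}  OUT={a@B3, b@B1, b@B3, c@B6, d@B2, d@B5, f@B6}

Merge at B0 (entry node, so the boundary value {} is joined with the incoming edge(s)): IN[B0] = {} ⊔ OUT[B2] = {b@B1, c@B2, d@B2}
Applying B0's transfer function to that IN value gives OUT[B0] (row B0 above).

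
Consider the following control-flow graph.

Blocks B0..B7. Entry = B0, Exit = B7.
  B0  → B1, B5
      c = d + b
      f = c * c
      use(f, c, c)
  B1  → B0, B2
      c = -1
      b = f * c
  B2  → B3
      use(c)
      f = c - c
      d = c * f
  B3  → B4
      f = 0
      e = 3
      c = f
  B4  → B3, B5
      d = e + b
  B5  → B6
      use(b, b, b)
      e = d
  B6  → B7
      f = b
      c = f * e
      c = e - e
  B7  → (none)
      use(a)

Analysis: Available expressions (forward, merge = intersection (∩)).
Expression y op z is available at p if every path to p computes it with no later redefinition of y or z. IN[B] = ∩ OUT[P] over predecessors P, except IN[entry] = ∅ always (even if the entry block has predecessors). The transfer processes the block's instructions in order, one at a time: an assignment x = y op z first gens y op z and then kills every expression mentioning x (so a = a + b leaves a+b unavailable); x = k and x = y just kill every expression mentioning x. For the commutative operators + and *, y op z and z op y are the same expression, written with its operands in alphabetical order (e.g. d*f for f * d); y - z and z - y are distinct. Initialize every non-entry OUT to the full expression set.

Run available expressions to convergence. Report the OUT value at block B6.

Per-block solution:
  B0:  IN={}  OUT={b+d, c*c}
  B1:  IN={b+d, c*c}  OUT={c*f}
  B2:  IN={c*f}  OUT={c*f, c-c}
  B3:  IN={}  OUT={}
  B4:  IN={}  OUT={b+e}
  B5:  IN={}  OUT={}
  B6:  IN={}  OUT={e*f, e-e}
  B7:  IN={e*f, e-e}  OUT={e*f, e-e}

Merge at B6: IN[B6] = OUT[B5] = {}
Applying B6's transfer function to that IN value gives OUT[B6] (row B6 above).

Answer: {e*f, e-e}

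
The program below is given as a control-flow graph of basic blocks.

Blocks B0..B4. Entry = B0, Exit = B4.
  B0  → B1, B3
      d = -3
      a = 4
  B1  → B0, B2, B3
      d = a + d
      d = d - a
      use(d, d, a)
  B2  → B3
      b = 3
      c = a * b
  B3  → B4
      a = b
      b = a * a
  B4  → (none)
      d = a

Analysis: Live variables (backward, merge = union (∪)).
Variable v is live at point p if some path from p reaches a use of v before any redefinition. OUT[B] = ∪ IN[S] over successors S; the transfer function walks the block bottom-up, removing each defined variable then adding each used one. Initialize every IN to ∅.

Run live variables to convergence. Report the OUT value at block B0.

Fixpoint table:
  B0:  IN={b}  OUT={a, b, d}
  B1:  IN={a, b, d}  OUT={a, b}
  B2:  IN={a}  OUT={b}
  B3:  IN={b}  OUT={a}
  B4:  IN={a}  OUT={}

Merge at B0: OUT[B0] = IN[B1] ⊔ IN[B3] = {a, b, d}

Answer: {a, b, d}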